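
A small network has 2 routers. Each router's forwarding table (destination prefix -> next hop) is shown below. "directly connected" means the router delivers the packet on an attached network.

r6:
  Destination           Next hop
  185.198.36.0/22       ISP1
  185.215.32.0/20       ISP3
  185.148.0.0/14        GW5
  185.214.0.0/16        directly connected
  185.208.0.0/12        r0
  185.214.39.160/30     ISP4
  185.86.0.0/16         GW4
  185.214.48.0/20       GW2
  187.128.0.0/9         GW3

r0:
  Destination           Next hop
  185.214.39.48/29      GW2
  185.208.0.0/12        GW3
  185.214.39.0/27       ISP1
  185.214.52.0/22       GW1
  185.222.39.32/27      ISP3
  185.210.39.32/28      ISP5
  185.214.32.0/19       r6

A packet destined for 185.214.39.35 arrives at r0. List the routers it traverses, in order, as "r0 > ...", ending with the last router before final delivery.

At r0: longest match for 185.214.39.35 is 185.214.32.0/19 -> r6
At r6: longest match for 185.214.39.35 is 185.214.0.0/16 -> directly connected

r0 > r6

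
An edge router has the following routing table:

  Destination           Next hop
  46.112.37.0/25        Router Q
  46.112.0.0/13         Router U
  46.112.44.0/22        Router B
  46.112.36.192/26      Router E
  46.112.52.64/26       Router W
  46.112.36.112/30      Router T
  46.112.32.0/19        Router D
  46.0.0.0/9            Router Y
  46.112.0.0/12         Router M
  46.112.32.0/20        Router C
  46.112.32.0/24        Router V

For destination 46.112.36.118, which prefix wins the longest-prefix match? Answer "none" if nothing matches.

46.112.32.0/20

Entries matching 46.112.36.118:
  46.0.0.0/9 (46.0.0.0 - 46.127.255.255)
  46.112.0.0/12 (46.112.0.0 - 46.127.255.255)
  46.112.0.0/13 (46.112.0.0 - 46.119.255.255)
  46.112.32.0/19 (46.112.32.0 - 46.112.63.255)
  46.112.32.0/20 (46.112.32.0 - 46.112.47.255)
Most specific is 46.112.32.0/20.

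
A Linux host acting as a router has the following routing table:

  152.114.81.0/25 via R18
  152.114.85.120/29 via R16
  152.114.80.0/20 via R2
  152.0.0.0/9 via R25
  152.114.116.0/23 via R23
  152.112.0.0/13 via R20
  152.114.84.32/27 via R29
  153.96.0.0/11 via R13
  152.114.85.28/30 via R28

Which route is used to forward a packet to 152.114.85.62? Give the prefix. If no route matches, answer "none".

152.114.80.0/20

Entries matching 152.114.85.62:
  152.0.0.0/9 (152.0.0.0 - 152.127.255.255)
  152.112.0.0/13 (152.112.0.0 - 152.119.255.255)
  152.114.80.0/20 (152.114.80.0 - 152.114.95.255)
Most specific is 152.114.80.0/20.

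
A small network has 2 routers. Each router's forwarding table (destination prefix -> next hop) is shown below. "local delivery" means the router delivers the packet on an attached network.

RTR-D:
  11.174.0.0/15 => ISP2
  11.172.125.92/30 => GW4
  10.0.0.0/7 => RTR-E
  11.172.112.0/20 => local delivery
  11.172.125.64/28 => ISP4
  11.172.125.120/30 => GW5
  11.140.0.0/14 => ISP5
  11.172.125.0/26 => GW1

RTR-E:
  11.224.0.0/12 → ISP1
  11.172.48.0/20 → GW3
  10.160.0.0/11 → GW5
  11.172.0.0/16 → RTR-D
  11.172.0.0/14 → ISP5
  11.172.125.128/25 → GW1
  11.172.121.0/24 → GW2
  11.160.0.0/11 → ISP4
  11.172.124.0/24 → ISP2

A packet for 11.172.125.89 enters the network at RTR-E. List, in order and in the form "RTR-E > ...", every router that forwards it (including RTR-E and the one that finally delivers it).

At RTR-E: longest match for 11.172.125.89 is 11.172.0.0/16 -> RTR-D
At RTR-D: longest match for 11.172.125.89 is 11.172.112.0/20 -> local delivery

RTR-E > RTR-D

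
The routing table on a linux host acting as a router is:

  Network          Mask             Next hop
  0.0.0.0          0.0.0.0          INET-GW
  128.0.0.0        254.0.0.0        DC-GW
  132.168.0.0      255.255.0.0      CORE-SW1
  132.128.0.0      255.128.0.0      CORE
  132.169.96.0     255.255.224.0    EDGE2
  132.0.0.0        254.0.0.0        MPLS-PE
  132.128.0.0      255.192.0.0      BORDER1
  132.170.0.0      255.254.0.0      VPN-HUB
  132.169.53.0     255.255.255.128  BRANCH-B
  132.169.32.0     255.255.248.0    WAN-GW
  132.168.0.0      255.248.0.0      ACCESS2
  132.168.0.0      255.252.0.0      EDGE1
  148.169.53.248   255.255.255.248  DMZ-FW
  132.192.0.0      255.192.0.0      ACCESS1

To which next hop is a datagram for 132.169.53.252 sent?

EDGE1

Routes whose prefix contains 132.169.53.252:
  0.0.0.0/0 (default, matches everything) -> INET-GW
  132.0.0.0/7 (132.0.0.0 - 133.255.255.255) -> MPLS-PE
  132.128.0.0/9 (132.128.0.0 - 132.255.255.255) -> CORE
  132.128.0.0/10 (132.128.0.0 - 132.191.255.255) -> BORDER1
  132.168.0.0/13 (132.168.0.0 - 132.175.255.255) -> ACCESS2
  132.168.0.0/14 (132.168.0.0 - 132.171.255.255) -> EDGE1
More-specific entries that do NOT match:
  148.169.53.248/29 (148.169.53.248 - 148.169.53.255) does not contain 132.169.53.252
  132.169.53.0/25 (132.169.53.0 - 132.169.53.127) does not contain 132.169.53.252
  132.169.32.0/21 (132.169.32.0 - 132.169.39.255) does not contain 132.169.53.252
  132.169.96.0/19 (132.169.96.0 - 132.169.127.255) does not contain 132.169.53.252
  132.168.0.0/16 (132.168.0.0 - 132.168.255.255) does not contain 132.169.53.252
  132.170.0.0/15 (132.170.0.0 - 132.171.255.255) does not contain 132.169.53.252
Longest matching prefix is /14 -> next hop EDGE1.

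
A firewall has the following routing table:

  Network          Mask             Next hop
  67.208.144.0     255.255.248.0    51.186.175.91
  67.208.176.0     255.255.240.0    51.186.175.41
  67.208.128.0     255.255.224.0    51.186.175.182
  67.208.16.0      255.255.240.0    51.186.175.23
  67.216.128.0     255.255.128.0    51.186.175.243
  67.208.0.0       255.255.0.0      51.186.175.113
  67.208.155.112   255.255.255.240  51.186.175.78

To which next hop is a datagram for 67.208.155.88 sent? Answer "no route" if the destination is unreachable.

Routes whose prefix contains 67.208.155.88:
  67.208.0.0/16 (67.208.0.0 - 67.208.255.255) -> 51.186.175.113
  67.208.128.0/19 (67.208.128.0 - 67.208.159.255) -> 51.186.175.182
More-specific entries that do NOT match:
  67.208.155.112/28 (67.208.155.112 - 67.208.155.127) does not contain 67.208.155.88
  67.208.144.0/21 (67.208.144.0 - 67.208.151.255) does not contain 67.208.155.88
  67.208.176.0/20 (67.208.176.0 - 67.208.191.255) does not contain 67.208.155.88
  67.208.16.0/20 (67.208.16.0 - 67.208.31.255) does not contain 67.208.155.88
Longest matching prefix is /19 -> next hop 51.186.175.182.

51.186.175.182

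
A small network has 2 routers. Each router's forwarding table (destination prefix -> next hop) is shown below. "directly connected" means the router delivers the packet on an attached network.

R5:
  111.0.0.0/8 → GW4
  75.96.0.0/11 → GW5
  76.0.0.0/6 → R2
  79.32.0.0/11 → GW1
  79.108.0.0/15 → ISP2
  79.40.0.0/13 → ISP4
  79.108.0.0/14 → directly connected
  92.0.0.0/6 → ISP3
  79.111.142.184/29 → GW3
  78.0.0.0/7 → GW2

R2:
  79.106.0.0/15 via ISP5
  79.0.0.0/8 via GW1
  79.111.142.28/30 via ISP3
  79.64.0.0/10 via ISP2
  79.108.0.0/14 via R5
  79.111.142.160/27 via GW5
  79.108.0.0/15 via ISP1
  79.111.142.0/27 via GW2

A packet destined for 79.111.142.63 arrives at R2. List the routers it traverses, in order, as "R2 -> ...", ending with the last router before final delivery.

R2 -> R5

At R2: longest match for 79.111.142.63 is 79.108.0.0/14 -> R5
At R5: longest match for 79.111.142.63 is 79.108.0.0/14 -> directly connected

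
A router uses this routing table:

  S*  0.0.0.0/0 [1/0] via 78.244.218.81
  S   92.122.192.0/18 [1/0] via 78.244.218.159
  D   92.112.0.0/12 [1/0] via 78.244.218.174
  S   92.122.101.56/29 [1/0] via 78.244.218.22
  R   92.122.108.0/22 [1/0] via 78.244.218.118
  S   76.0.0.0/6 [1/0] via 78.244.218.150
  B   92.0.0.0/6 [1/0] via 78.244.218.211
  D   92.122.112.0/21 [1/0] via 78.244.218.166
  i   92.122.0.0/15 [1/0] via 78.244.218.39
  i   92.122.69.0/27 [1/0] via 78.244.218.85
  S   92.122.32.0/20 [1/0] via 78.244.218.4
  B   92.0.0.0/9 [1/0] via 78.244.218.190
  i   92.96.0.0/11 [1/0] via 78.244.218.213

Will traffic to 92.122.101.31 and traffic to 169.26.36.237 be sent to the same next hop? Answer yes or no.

92.122.101.31: longest match 92.122.0.0/15 -> 78.244.218.39
169.26.36.237: longest match 0.0.0.0/0 -> 78.244.218.81

no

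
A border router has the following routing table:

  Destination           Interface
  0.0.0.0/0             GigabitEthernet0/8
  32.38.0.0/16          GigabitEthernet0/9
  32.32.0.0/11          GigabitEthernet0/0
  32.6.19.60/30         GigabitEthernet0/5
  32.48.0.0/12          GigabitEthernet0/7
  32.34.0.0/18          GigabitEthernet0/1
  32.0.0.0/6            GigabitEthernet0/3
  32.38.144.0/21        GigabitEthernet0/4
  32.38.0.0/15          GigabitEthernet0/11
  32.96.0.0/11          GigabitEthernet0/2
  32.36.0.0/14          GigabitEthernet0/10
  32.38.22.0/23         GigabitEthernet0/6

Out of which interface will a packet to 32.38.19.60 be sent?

GigabitEthernet0/9

Routes whose prefix contains 32.38.19.60:
  0.0.0.0/0 (default, matches everything) -> GigabitEthernet0/8
  32.0.0.0/6 (32.0.0.0 - 35.255.255.255) -> GigabitEthernet0/3
  32.32.0.0/11 (32.32.0.0 - 32.63.255.255) -> GigabitEthernet0/0
  32.36.0.0/14 (32.36.0.0 - 32.39.255.255) -> GigabitEthernet0/10
  32.38.0.0/15 (32.38.0.0 - 32.39.255.255) -> GigabitEthernet0/11
  32.38.0.0/16 (32.38.0.0 - 32.38.255.255) -> GigabitEthernet0/9
More-specific entries that do NOT match:
  32.6.19.60/30 (32.6.19.60 - 32.6.19.63) does not contain 32.38.19.60
  32.38.22.0/23 (32.38.22.0 - 32.38.23.255) does not contain 32.38.19.60
  32.38.144.0/21 (32.38.144.0 - 32.38.151.255) does not contain 32.38.19.60
  32.34.0.0/18 (32.34.0.0 - 32.34.63.255) does not contain 32.38.19.60
Longest matching prefix is /16 -> interface GigabitEthernet0/9.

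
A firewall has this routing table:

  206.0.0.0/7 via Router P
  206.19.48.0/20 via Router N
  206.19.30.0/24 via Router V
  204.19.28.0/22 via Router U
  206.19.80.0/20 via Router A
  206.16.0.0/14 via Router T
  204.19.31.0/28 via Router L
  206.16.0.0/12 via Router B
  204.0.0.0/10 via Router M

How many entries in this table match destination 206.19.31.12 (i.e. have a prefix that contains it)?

Prefixes containing 206.19.31.12:
  206.0.0.0/7 (206.0.0.0 - 207.255.255.255)
  206.16.0.0/12 (206.16.0.0 - 206.31.255.255)
  206.16.0.0/14 (206.16.0.0 - 206.19.255.255)
Total matching entries: 3.

3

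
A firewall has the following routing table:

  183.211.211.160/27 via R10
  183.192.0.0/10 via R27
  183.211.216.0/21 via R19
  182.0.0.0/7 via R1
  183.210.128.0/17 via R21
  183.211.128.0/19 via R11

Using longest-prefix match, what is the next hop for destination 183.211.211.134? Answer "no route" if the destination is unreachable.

R27

Routes whose prefix contains 183.211.211.134:
  182.0.0.0/7 (182.0.0.0 - 183.255.255.255) -> R1
  183.192.0.0/10 (183.192.0.0 - 183.255.255.255) -> R27
More-specific entries that do NOT match:
  183.211.211.160/27 (183.211.211.160 - 183.211.211.191) does not contain 183.211.211.134
  183.211.216.0/21 (183.211.216.0 - 183.211.223.255) does not contain 183.211.211.134
  183.211.128.0/19 (183.211.128.0 - 183.211.159.255) does not contain 183.211.211.134
  183.210.128.0/17 (183.210.128.0 - 183.210.255.255) does not contain 183.211.211.134
Longest matching prefix is /10 -> next hop R27.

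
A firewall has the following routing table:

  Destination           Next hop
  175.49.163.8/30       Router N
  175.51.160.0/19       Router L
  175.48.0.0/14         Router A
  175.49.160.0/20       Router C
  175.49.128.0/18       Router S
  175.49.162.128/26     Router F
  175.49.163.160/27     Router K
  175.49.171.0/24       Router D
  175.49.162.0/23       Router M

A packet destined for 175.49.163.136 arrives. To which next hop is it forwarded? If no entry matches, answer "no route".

Routes whose prefix contains 175.49.163.136:
  175.48.0.0/14 (175.48.0.0 - 175.51.255.255) -> Router A
  175.49.128.0/18 (175.49.128.0 - 175.49.191.255) -> Router S
  175.49.160.0/20 (175.49.160.0 - 175.49.175.255) -> Router C
  175.49.162.0/23 (175.49.162.0 - 175.49.163.255) -> Router M
More-specific entries that do NOT match:
  175.49.163.8/30 (175.49.163.8 - 175.49.163.11) does not contain 175.49.163.136
  175.49.163.160/27 (175.49.163.160 - 175.49.163.191) does not contain 175.49.163.136
  175.49.162.128/26 (175.49.162.128 - 175.49.162.191) does not contain 175.49.163.136
  175.49.171.0/24 (175.49.171.0 - 175.49.171.255) does not contain 175.49.163.136
Longest matching prefix is /23 -> next hop Router M.

Router M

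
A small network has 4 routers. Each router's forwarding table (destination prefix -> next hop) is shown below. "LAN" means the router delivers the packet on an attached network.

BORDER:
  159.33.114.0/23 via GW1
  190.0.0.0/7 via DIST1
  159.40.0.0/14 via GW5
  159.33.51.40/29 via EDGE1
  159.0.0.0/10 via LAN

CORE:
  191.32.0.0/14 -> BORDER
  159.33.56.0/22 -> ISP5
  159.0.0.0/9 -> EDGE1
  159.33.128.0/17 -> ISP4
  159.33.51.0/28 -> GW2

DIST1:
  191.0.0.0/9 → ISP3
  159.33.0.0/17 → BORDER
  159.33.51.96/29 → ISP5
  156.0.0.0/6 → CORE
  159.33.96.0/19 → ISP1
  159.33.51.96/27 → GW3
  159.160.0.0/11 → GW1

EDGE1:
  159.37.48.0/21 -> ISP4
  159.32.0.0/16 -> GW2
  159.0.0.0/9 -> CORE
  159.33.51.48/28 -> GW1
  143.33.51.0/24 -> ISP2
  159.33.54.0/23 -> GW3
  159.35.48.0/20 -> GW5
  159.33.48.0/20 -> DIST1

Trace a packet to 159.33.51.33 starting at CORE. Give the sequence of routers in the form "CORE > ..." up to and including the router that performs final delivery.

CORE > EDGE1 > DIST1 > BORDER

At CORE: longest match for 159.33.51.33 is 159.0.0.0/9 -> EDGE1
At EDGE1: longest match for 159.33.51.33 is 159.33.48.0/20 -> DIST1
At DIST1: longest match for 159.33.51.33 is 159.33.0.0/17 -> BORDER
At BORDER: longest match for 159.33.51.33 is 159.0.0.0/10 -> LAN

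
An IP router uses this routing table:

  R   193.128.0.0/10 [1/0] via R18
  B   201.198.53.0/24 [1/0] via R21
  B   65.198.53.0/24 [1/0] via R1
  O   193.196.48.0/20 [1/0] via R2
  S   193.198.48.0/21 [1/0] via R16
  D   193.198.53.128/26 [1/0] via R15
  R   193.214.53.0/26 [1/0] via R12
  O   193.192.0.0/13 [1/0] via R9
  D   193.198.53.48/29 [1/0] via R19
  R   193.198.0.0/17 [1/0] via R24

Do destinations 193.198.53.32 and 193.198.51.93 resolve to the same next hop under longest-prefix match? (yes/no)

yes

193.198.53.32: longest match 193.198.48.0/21 -> R16
193.198.51.93: longest match 193.198.48.0/21 -> R16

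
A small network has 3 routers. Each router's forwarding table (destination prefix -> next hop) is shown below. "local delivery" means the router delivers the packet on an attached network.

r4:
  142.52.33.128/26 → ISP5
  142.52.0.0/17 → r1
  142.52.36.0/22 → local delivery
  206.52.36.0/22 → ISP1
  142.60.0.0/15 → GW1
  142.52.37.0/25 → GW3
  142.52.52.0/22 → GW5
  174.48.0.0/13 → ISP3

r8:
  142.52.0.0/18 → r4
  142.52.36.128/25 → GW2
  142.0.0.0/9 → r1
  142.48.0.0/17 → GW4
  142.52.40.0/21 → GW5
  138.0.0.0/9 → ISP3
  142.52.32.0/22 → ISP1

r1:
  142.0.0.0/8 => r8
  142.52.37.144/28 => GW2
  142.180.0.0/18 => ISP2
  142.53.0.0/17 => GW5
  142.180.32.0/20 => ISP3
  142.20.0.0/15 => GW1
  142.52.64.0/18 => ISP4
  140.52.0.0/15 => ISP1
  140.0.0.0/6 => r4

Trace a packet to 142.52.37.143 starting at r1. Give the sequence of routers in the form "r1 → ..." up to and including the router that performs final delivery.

At r1: longest match for 142.52.37.143 is 142.0.0.0/8 -> r8
At r8: longest match for 142.52.37.143 is 142.52.0.0/18 -> r4
At r4: longest match for 142.52.37.143 is 142.52.36.0/22 -> local delivery

r1 → r8 → r4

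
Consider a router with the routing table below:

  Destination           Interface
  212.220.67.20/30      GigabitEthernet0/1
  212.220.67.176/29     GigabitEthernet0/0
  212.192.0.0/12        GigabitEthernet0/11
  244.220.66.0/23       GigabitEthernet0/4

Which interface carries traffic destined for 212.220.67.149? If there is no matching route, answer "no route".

No entry's prefix contains 212.220.67.149; there is no default route.

no route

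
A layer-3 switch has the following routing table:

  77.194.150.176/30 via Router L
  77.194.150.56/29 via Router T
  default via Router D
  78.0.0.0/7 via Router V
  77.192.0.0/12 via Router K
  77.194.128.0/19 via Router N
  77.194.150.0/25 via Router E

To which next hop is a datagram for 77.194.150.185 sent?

Router N

Routes whose prefix contains 77.194.150.185:
  0.0.0.0/0 (default, matches everything) -> Router D
  77.192.0.0/12 (77.192.0.0 - 77.207.255.255) -> Router K
  77.194.128.0/19 (77.194.128.0 - 77.194.159.255) -> Router N
More-specific entries that do NOT match:
  77.194.150.176/30 (77.194.150.176 - 77.194.150.179) does not contain 77.194.150.185
  77.194.150.56/29 (77.194.150.56 - 77.194.150.63) does not contain 77.194.150.185
  77.194.150.0/25 (77.194.150.0 - 77.194.150.127) does not contain 77.194.150.185
Longest matching prefix is /19 -> next hop Router N.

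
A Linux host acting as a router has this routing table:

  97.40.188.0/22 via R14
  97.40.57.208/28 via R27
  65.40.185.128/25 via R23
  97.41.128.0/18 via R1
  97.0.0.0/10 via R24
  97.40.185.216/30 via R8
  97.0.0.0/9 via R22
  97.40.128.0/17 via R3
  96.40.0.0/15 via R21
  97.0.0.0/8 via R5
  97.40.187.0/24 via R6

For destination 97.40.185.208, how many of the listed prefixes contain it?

4

Prefixes containing 97.40.185.208:
  97.0.0.0/8 (97.0.0.0 - 97.255.255.255)
  97.0.0.0/9 (97.0.0.0 - 97.127.255.255)
  97.0.0.0/10 (97.0.0.0 - 97.63.255.255)
  97.40.128.0/17 (97.40.128.0 - 97.40.255.255)
Total matching entries: 4.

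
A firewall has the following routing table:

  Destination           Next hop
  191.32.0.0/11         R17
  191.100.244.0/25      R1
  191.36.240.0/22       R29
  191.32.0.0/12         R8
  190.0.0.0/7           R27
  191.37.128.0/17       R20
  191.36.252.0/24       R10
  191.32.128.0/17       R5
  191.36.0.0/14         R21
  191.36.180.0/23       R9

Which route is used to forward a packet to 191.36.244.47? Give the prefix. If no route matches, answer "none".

191.36.0.0/14

Entries matching 191.36.244.47:
  190.0.0.0/7 (190.0.0.0 - 191.255.255.255)
  191.32.0.0/11 (191.32.0.0 - 191.63.255.255)
  191.32.0.0/12 (191.32.0.0 - 191.47.255.255)
  191.36.0.0/14 (191.36.0.0 - 191.39.255.255)
Most specific is 191.36.0.0/14.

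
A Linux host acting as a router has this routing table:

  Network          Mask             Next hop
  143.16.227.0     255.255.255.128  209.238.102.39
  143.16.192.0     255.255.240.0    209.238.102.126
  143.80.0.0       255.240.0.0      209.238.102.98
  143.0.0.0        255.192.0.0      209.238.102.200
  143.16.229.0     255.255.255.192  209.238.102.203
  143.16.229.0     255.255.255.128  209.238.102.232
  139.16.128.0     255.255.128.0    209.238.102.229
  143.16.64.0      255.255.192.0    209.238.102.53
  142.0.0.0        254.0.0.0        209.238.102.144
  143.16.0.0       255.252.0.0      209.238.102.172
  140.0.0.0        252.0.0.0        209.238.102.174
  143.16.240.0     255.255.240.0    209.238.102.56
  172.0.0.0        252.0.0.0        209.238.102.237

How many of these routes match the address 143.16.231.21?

4

Prefixes containing 143.16.231.21:
  140.0.0.0/6 (140.0.0.0 - 143.255.255.255)
  142.0.0.0/7 (142.0.0.0 - 143.255.255.255)
  143.0.0.0/10 (143.0.0.0 - 143.63.255.255)
  143.16.0.0/14 (143.16.0.0 - 143.19.255.255)
Total matching entries: 4.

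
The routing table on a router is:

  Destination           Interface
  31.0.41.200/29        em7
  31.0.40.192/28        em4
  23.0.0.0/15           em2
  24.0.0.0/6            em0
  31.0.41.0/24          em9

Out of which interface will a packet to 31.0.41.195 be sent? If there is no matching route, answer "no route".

Routes whose prefix contains 31.0.41.195:
  31.0.41.0/24 (31.0.41.0 - 31.0.41.255) -> em9
More-specific entries that do NOT match:
  31.0.41.200/29 (31.0.41.200 - 31.0.41.207) does not contain 31.0.41.195
  31.0.40.192/28 (31.0.40.192 - 31.0.40.207) does not contain 31.0.41.195
Longest matching prefix is /24 -> interface em9.

em9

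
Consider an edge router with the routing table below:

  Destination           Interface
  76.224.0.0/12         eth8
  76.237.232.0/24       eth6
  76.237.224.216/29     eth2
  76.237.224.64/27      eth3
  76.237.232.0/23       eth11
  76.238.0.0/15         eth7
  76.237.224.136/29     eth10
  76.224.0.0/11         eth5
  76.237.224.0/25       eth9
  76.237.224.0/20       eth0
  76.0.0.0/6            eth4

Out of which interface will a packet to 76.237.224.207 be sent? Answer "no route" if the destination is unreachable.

eth0

Routes whose prefix contains 76.237.224.207:
  76.0.0.0/6 (76.0.0.0 - 79.255.255.255) -> eth4
  76.224.0.0/11 (76.224.0.0 - 76.255.255.255) -> eth5
  76.224.0.0/12 (76.224.0.0 - 76.239.255.255) -> eth8
  76.237.224.0/20 (76.237.224.0 - 76.237.239.255) -> eth0
More-specific entries that do NOT match:
  76.237.224.216/29 (76.237.224.216 - 76.237.224.223) does not contain 76.237.224.207
  76.237.224.136/29 (76.237.224.136 - 76.237.224.143) does not contain 76.237.224.207
  76.237.224.64/27 (76.237.224.64 - 76.237.224.95) does not contain 76.237.224.207
  76.237.224.0/25 (76.237.224.0 - 76.237.224.127) does not contain 76.237.224.207
  76.237.232.0/24 (76.237.232.0 - 76.237.232.255) does not contain 76.237.224.207
  76.237.232.0/23 (76.237.232.0 - 76.237.233.255) does not contain 76.237.224.207
Longest matching prefix is /20 -> interface eth0.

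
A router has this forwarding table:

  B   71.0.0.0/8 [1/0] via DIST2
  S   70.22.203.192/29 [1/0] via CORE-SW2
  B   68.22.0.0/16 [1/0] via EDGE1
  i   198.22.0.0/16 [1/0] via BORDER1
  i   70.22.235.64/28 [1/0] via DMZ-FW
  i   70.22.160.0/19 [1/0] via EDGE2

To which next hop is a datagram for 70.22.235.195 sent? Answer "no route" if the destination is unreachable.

No entry's prefix contains 70.22.235.195; there is no default route.

no route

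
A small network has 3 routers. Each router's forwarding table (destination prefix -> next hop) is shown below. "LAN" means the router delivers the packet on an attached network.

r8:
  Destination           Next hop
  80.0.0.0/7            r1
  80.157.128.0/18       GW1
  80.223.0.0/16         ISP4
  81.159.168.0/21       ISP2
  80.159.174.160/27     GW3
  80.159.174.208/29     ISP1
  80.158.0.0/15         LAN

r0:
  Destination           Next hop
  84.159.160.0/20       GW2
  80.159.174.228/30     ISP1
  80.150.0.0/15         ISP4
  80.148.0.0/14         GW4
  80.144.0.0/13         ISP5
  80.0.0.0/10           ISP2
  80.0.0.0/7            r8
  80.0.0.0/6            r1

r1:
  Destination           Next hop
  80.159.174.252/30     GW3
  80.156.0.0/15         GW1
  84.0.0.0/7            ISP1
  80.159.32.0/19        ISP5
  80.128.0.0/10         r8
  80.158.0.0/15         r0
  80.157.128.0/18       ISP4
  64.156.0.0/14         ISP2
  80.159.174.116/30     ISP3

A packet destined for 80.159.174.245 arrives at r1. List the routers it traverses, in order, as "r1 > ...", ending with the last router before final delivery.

r1 > r0 > r8

At r1: longest match for 80.159.174.245 is 80.158.0.0/15 -> r0
At r0: longest match for 80.159.174.245 is 80.0.0.0/7 -> r8
At r8: longest match for 80.159.174.245 is 80.158.0.0/15 -> LAN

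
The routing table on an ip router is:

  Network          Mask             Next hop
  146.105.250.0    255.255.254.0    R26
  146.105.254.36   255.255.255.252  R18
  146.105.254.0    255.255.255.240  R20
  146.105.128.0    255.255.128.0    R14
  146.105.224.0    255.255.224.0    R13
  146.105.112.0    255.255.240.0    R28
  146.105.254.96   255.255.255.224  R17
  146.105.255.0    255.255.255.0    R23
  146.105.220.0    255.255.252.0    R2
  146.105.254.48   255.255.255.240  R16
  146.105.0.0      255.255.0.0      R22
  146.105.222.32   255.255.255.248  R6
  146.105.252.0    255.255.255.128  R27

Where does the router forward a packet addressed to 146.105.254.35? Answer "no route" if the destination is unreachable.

R13

Routes whose prefix contains 146.105.254.35:
  146.105.0.0/16 (146.105.0.0 - 146.105.255.255) -> R22
  146.105.128.0/17 (146.105.128.0 - 146.105.255.255) -> R14
  146.105.224.0/19 (146.105.224.0 - 146.105.255.255) -> R13
More-specific entries that do NOT match:
  146.105.254.36/30 (146.105.254.36 - 146.105.254.39) does not contain 146.105.254.35
  146.105.222.32/29 (146.105.222.32 - 146.105.222.39) does not contain 146.105.254.35
  146.105.254.0/28 (146.105.254.0 - 146.105.254.15) does not contain 146.105.254.35
  146.105.254.48/28 (146.105.254.48 - 146.105.254.63) does not contain 146.105.254.35
  146.105.254.96/27 (146.105.254.96 - 146.105.254.127) does not contain 146.105.254.35
  146.105.252.0/25 (146.105.252.0 - 146.105.252.127) does not contain 146.105.254.35
  146.105.255.0/24 (146.105.255.0 - 146.105.255.255) does not contain 146.105.254.35
  146.105.250.0/23 (146.105.250.0 - 146.105.251.255) does not contain 146.105.254.35
  146.105.220.0/22 (146.105.220.0 - 146.105.223.255) does not contain 146.105.254.35
  146.105.112.0/20 (146.105.112.0 - 146.105.127.255) does not contain 146.105.254.35
Longest matching prefix is /19 -> next hop R13.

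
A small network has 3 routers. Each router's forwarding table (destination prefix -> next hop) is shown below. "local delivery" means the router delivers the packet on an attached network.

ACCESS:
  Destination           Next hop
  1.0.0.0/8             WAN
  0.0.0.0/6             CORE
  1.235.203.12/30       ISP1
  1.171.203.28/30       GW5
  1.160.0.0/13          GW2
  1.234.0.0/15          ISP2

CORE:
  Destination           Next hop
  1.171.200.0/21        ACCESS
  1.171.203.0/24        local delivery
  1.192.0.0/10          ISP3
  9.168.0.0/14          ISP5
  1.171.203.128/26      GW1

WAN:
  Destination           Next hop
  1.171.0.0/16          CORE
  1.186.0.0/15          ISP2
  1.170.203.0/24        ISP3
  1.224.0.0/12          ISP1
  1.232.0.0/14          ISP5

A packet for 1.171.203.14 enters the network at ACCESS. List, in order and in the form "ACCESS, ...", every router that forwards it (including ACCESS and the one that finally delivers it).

ACCESS, WAN, CORE

At ACCESS: longest match for 1.171.203.14 is 1.0.0.0/8 -> WAN
At WAN: longest match for 1.171.203.14 is 1.171.0.0/16 -> CORE
At CORE: longest match for 1.171.203.14 is 1.171.203.0/24 -> local delivery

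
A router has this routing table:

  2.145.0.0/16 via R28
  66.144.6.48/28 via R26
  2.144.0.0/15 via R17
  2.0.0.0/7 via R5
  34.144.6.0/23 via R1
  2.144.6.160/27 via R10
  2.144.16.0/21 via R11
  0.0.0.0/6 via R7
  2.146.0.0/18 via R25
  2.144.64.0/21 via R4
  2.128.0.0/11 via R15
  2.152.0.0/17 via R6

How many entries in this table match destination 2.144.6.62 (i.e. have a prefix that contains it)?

Prefixes containing 2.144.6.62:
  0.0.0.0/6 (0.0.0.0 - 3.255.255.255)
  2.0.0.0/7 (2.0.0.0 - 3.255.255.255)
  2.128.0.0/11 (2.128.0.0 - 2.159.255.255)
  2.144.0.0/15 (2.144.0.0 - 2.145.255.255)
Total matching entries: 4.

4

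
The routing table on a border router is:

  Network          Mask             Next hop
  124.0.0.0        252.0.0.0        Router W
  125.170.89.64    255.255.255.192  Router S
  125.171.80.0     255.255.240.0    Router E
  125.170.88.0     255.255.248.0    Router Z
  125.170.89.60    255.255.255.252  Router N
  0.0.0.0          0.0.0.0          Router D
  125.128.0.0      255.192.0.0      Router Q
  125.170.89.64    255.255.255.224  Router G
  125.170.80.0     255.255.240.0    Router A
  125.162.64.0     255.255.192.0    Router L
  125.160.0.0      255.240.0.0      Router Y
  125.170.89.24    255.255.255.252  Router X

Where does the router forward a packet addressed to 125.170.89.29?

Routes whose prefix contains 125.170.89.29:
  0.0.0.0/0 (default, matches everything) -> Router D
  124.0.0.0/6 (124.0.0.0 - 127.255.255.255) -> Router W
  125.128.0.0/10 (125.128.0.0 - 125.191.255.255) -> Router Q
  125.160.0.0/12 (125.160.0.0 - 125.175.255.255) -> Router Y
  125.170.80.0/20 (125.170.80.0 - 125.170.95.255) -> Router A
  125.170.88.0/21 (125.170.88.0 - 125.170.95.255) -> Router Z
More-specific entries that do NOT match:
  125.170.89.60/30 (125.170.89.60 - 125.170.89.63) does not contain 125.170.89.29
  125.170.89.24/30 (125.170.89.24 - 125.170.89.27) does not contain 125.170.89.29
  125.170.89.64/27 (125.170.89.64 - 125.170.89.95) does not contain 125.170.89.29
  125.170.89.64/26 (125.170.89.64 - 125.170.89.127) does not contain 125.170.89.29
Longest matching prefix is /21 -> next hop Router Z.

Router Z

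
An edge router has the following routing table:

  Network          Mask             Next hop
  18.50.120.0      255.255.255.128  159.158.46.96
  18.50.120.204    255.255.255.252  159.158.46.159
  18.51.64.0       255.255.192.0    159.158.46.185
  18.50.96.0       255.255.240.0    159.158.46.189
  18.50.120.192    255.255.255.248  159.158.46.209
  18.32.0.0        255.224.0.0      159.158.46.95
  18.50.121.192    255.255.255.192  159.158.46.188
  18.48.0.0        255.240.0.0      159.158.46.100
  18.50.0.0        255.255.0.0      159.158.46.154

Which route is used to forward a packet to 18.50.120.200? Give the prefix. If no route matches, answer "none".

Entries matching 18.50.120.200:
  18.32.0.0/11 (18.32.0.0 - 18.63.255.255)
  18.48.0.0/12 (18.48.0.0 - 18.63.255.255)
  18.50.0.0/16 (18.50.0.0 - 18.50.255.255)
Most specific is 18.50.0.0/16.

18.50.0.0/16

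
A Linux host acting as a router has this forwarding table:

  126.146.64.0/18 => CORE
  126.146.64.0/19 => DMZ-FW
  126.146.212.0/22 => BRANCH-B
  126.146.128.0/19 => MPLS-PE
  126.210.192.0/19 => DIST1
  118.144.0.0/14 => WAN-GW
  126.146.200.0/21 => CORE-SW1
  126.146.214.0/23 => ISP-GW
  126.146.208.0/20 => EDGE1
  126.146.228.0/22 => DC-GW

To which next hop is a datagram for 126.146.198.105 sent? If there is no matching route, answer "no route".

No entry's prefix contains 126.146.198.105; there is no default route.

no route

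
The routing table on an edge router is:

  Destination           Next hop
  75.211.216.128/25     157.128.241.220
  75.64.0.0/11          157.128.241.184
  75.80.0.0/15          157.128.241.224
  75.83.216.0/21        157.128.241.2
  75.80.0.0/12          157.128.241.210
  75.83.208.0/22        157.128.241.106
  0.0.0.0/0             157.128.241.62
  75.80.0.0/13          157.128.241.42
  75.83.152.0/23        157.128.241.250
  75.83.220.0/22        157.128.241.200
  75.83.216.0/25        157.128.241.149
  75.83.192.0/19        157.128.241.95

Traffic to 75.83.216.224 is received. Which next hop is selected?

Routes whose prefix contains 75.83.216.224:
  0.0.0.0/0 (default, matches everything) -> 157.128.241.62
  75.64.0.0/11 (75.64.0.0 - 75.95.255.255) -> 157.128.241.184
  75.80.0.0/12 (75.80.0.0 - 75.95.255.255) -> 157.128.241.210
  75.80.0.0/13 (75.80.0.0 - 75.87.255.255) -> 157.128.241.42
  75.83.192.0/19 (75.83.192.0 - 75.83.223.255) -> 157.128.241.95
  75.83.216.0/21 (75.83.216.0 - 75.83.223.255) -> 157.128.241.2
More-specific entries that do NOT match:
  75.211.216.128/25 (75.211.216.128 - 75.211.216.255) does not contain 75.83.216.224
  75.83.216.0/25 (75.83.216.0 - 75.83.216.127) does not contain 75.83.216.224
  75.83.152.0/23 (75.83.152.0 - 75.83.153.255) does not contain 75.83.216.224
  75.83.208.0/22 (75.83.208.0 - 75.83.211.255) does not contain 75.83.216.224
  75.83.220.0/22 (75.83.220.0 - 75.83.223.255) does not contain 75.83.216.224
Longest matching prefix is /21 -> next hop 157.128.241.2.

157.128.241.2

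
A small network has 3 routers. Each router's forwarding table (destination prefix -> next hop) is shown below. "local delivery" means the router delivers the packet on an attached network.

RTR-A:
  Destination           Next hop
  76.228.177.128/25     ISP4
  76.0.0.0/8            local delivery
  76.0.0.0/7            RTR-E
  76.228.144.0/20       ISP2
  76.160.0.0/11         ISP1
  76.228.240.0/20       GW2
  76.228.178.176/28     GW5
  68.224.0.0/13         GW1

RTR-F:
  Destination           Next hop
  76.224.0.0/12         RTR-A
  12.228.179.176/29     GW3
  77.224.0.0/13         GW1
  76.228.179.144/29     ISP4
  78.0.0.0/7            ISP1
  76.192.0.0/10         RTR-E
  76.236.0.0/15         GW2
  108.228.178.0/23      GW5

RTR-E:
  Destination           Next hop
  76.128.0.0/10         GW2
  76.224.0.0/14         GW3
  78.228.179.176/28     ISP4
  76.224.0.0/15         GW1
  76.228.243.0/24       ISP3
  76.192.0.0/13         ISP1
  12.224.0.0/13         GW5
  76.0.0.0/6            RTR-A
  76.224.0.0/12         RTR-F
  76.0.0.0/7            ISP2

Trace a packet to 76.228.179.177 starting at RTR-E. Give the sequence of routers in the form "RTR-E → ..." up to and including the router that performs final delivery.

RTR-E → RTR-F → RTR-A

At RTR-E: longest match for 76.228.179.177 is 76.224.0.0/12 -> RTR-F
At RTR-F: longest match for 76.228.179.177 is 76.224.0.0/12 -> RTR-A
At RTR-A: longest match for 76.228.179.177 is 76.0.0.0/8 -> local delivery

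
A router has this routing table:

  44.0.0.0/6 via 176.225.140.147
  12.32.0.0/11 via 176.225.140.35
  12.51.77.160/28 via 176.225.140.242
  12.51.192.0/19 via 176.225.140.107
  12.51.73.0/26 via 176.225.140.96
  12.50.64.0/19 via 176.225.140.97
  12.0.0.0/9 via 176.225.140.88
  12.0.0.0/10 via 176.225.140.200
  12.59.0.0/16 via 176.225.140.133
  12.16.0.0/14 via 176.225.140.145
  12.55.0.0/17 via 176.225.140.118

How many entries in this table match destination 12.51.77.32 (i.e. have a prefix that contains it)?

Prefixes containing 12.51.77.32:
  12.0.0.0/9 (12.0.0.0 - 12.127.255.255)
  12.0.0.0/10 (12.0.0.0 - 12.63.255.255)
  12.32.0.0/11 (12.32.0.0 - 12.63.255.255)
Total matching entries: 3.

3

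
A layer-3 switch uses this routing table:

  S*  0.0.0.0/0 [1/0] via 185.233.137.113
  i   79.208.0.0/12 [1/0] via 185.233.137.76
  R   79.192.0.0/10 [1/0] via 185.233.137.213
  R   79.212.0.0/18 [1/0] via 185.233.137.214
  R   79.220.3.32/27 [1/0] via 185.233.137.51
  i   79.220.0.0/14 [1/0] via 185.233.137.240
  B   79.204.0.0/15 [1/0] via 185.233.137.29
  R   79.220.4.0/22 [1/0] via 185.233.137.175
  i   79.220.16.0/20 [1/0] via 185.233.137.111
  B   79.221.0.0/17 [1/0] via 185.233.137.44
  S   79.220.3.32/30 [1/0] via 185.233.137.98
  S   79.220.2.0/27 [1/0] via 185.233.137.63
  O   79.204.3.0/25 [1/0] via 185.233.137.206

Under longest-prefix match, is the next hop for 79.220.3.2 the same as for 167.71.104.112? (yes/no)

79.220.3.2: longest match 79.220.0.0/14 -> 185.233.137.240
167.71.104.112: longest match 0.0.0.0/0 -> 185.233.137.113

no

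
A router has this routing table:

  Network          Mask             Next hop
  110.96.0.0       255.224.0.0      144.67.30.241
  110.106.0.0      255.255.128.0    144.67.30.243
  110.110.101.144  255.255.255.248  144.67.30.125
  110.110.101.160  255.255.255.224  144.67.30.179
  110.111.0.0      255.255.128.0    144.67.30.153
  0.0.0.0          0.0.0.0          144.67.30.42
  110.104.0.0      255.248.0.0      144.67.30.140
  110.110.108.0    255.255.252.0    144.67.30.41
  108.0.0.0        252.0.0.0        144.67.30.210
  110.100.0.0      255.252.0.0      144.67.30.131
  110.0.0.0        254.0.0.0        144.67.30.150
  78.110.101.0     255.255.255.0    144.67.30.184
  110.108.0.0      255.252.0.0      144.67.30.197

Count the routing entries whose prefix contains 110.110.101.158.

6

Prefixes containing 110.110.101.158:
  0.0.0.0/0 (default, matches everything)
  108.0.0.0/6 (108.0.0.0 - 111.255.255.255)
  110.0.0.0/7 (110.0.0.0 - 111.255.255.255)
  110.96.0.0/11 (110.96.0.0 - 110.127.255.255)
  110.104.0.0/13 (110.104.0.0 - 110.111.255.255)
  110.108.0.0/14 (110.108.0.0 - 110.111.255.255)
Total matching entries: 6.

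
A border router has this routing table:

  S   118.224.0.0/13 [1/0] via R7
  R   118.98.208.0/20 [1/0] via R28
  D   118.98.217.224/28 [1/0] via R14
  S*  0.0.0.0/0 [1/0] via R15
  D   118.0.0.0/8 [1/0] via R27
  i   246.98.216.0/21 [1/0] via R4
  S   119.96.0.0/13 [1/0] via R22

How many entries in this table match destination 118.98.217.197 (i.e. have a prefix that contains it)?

3

Prefixes containing 118.98.217.197:
  0.0.0.0/0 (default, matches everything)
  118.0.0.0/8 (118.0.0.0 - 118.255.255.255)
  118.98.208.0/20 (118.98.208.0 - 118.98.223.255)
Total matching entries: 3.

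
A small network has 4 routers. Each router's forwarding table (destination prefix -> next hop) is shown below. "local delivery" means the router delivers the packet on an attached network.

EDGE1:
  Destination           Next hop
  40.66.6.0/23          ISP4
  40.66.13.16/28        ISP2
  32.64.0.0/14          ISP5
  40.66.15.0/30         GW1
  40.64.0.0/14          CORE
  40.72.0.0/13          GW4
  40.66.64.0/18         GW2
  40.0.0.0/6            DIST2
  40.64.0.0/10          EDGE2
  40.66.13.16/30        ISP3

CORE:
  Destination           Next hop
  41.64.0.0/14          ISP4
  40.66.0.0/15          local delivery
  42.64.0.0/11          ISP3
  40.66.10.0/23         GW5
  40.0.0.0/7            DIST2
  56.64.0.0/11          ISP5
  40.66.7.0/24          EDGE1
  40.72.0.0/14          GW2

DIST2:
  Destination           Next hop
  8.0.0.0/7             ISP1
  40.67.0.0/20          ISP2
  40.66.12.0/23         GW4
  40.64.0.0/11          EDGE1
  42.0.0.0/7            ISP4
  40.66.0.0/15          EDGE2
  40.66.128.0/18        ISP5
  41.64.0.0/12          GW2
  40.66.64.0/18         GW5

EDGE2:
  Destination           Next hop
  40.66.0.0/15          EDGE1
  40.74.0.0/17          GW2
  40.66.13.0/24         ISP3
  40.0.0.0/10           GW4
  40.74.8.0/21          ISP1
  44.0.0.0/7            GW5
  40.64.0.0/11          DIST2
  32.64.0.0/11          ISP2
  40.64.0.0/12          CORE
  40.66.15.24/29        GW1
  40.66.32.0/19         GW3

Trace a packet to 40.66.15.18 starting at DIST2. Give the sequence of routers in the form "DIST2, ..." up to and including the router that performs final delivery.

At DIST2: longest match for 40.66.15.18 is 40.66.0.0/15 -> EDGE2
At EDGE2: longest match for 40.66.15.18 is 40.66.0.0/15 -> EDGE1
At EDGE1: longest match for 40.66.15.18 is 40.64.0.0/14 -> CORE
At CORE: longest match for 40.66.15.18 is 40.66.0.0/15 -> local delivery

DIST2, EDGE2, EDGE1, CORE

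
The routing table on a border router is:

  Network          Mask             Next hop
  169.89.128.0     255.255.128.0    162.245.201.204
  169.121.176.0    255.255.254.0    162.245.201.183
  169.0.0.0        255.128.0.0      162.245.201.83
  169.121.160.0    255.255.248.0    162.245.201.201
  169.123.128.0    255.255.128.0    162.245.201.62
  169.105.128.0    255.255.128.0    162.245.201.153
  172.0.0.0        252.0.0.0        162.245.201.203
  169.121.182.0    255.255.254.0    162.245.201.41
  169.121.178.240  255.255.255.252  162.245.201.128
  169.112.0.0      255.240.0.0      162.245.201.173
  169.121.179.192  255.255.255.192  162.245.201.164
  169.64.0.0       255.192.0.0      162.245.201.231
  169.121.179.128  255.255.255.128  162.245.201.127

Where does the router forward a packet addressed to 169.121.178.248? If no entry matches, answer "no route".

Routes whose prefix contains 169.121.178.248:
  169.0.0.0/9 (169.0.0.0 - 169.127.255.255) -> 162.245.201.83
  169.64.0.0/10 (169.64.0.0 - 169.127.255.255) -> 162.245.201.231
  169.112.0.0/12 (169.112.0.0 - 169.127.255.255) -> 162.245.201.173
More-specific entries that do NOT match:
  169.121.178.240/30 (169.121.178.240 - 169.121.178.243) does not contain 169.121.178.248
  169.121.179.192/26 (169.121.179.192 - 169.121.179.255) does not contain 169.121.178.248
  169.121.179.128/25 (169.121.179.128 - 169.121.179.255) does not contain 169.121.178.248
  169.121.176.0/23 (169.121.176.0 - 169.121.177.255) does not contain 169.121.178.248
  169.121.182.0/23 (169.121.182.0 - 169.121.183.255) does not contain 169.121.178.248
  169.121.160.0/21 (169.121.160.0 - 169.121.167.255) does not contain 169.121.178.248
  169.89.128.0/17 (169.89.128.0 - 169.89.255.255) does not contain 169.121.178.248
  169.123.128.0/17 (169.123.128.0 - 169.123.255.255) does not contain 169.121.178.248
  169.105.128.0/17 (169.105.128.0 - 169.105.255.255) does not contain 169.121.178.248
Longest matching prefix is /12 -> next hop 162.245.201.173.

162.245.201.173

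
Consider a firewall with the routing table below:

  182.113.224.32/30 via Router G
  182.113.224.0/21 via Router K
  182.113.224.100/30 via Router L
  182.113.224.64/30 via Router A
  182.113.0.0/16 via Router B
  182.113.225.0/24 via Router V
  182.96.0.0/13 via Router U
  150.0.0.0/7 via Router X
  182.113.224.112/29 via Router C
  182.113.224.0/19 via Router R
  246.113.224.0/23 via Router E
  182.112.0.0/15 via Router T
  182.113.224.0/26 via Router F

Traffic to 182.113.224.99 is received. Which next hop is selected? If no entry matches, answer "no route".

Router K

Routes whose prefix contains 182.113.224.99:
  182.112.0.0/15 (182.112.0.0 - 182.113.255.255) -> Router T
  182.113.0.0/16 (182.113.0.0 - 182.113.255.255) -> Router B
  182.113.224.0/19 (182.113.224.0 - 182.113.255.255) -> Router R
  182.113.224.0/21 (182.113.224.0 - 182.113.231.255) -> Router K
More-specific entries that do NOT match:
  182.113.224.32/30 (182.113.224.32 - 182.113.224.35) does not contain 182.113.224.99
  182.113.224.100/30 (182.113.224.100 - 182.113.224.103) does not contain 182.113.224.99
  182.113.224.64/30 (182.113.224.64 - 182.113.224.67) does not contain 182.113.224.99
  182.113.224.112/29 (182.113.224.112 - 182.113.224.119) does not contain 182.113.224.99
  182.113.224.0/26 (182.113.224.0 - 182.113.224.63) does not contain 182.113.224.99
  182.113.225.0/24 (182.113.225.0 - 182.113.225.255) does not contain 182.113.224.99
  246.113.224.0/23 (246.113.224.0 - 246.113.225.255) does not contain 182.113.224.99
Longest matching prefix is /21 -> next hop Router K.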